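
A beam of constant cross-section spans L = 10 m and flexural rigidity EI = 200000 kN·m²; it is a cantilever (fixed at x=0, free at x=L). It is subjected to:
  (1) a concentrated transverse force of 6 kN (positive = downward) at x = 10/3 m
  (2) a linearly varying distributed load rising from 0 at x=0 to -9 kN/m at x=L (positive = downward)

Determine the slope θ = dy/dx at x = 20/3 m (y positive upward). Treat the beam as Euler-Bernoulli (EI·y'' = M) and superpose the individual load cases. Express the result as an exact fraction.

θ(20/3) = 281/54000 rad

Load 1 — point force P=6 kN at a=10/3 m (b=L-a=20/3):
  θ_1 = -Pa²/(2EI)  [x>a] = -6·(10/3)²/(2·200000) = -1/6000 rad
Load 2 — triangular load w₀=-9 kN/m (0→w₀ over full span):
  θ_2 = (w₀Lx²/4-w₀L²x/3-w₀x⁴/(24L))/EI = ((-9)·10·(20/3)²/4-(-9)·10²·(20/3)/3-(-9)·(20/3)⁴/(24·10))/200000 = 29/5400 rad
Superposition: θ = Σ θ_i = 281/54000 rad ≈ 0.005204 rad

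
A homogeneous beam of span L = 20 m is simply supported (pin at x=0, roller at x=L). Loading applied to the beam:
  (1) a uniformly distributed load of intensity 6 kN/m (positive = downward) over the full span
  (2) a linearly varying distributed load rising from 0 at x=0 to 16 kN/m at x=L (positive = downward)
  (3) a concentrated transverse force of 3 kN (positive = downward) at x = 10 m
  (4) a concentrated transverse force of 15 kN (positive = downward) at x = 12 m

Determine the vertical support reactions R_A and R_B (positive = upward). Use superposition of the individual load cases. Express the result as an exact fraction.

Load 1 — uniform load w=6 kN/m over full span:
  R_A = wL/2 = 6·20/2 = 60 kN
  R_B = wL/2 = 6·20/2 = 60 kN
Load 2 — triangular load w₀=16 kN/m (0→w₀ over full span):
  R_A = w₀L/6 = 16·20/6 = 160/3 kN
  R_B = w₀L/3 = 16·20/3 = 320/3 kN
Load 3 — point force P=3 kN at a=10 m (b=L-a=10):
  R_A = Pb/L = 3·10/20 = 3/2 kN
  R_B = Pa/L = 3·10/20 = 3/2 kN
Load 4 — point force P=15 kN at a=12 m (b=L-a=8):
  R_A = Pb/L = 15·8/20 = 6 kN
  R_B = Pa/L = 15·12/20 = 9 kN
Superposition: R_A = 725/6 kN, R_B = 1063/6 kN

R_A = 725/6 kN, R_B = 1063/6 kN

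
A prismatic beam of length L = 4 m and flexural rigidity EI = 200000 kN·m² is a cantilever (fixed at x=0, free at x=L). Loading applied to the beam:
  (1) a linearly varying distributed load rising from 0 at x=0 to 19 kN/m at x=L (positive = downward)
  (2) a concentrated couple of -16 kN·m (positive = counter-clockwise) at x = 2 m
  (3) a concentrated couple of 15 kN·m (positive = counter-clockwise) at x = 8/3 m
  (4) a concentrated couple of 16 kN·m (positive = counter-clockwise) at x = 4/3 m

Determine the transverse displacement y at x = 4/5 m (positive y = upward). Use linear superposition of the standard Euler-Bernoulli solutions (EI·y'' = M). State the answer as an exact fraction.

y(4/5) = -142951/1171875000 m

Load 1 — triangular load w₀=19 kN/m (0→w₀ over full span):
  y_1 = (w₀Lx³/12-w₀L²x²/6-w₀x⁵/(120L))/EI = (19·4·(4/5)³/12-19·4²·(4/5)²/6-19·(4/5)⁵/(120·4))/200000 = -42769/292968750 m
Load 2 — applied couple M₀=-16 kN·m at a=2 m (b=L-a=2):
  y_2 = M₀x²/(2EI)  [x≤a] = (-16)·(4/5)²/(2·200000) = -2/78125 m
Load 3 — applied couple M₀=15 kN·m at a=8/3 m (b=L-a=4/3):
  y_3 = M₀x²/(2EI)  [x≤a] = 15·(4/5)²/(2·200000) = 3/125000 m
Load 4 — applied couple M₀=16 kN·m at a=4/3 m (b=L-a=8/3):
  y_4 = M₀x²/(2EI)  [x≤a] = 16·(4/5)²/(2·200000) = 2/78125 m
Superposition: y = Σ y_i = -142951/1171875000 m ≈ -0.000122 m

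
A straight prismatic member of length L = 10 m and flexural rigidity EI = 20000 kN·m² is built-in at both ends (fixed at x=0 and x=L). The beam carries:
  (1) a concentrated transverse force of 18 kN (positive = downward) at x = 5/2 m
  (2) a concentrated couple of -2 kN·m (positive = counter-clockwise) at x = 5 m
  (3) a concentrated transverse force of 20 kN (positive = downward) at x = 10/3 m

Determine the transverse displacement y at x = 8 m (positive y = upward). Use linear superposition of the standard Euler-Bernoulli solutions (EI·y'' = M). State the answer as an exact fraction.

Load 1 — point force P=18 kN at a=5/2 m (b=L-a=15/2):
  y_1 = -Pa²(L-x)²(3bL-(3b+a)(L-x))/(6L³EI)  [x>a] = -18·(5/2)²·(10-8)²·(3·(15/2)·10-(3·(15/2)+(5/2))·(10-8))/(6·10³·20000) = -21/32000 m
Load 2 — applied couple M₀=-2 kN·m at a=5 m (b=L-a=5):
  y_2 = (R_Ax³/6 - M_Ax²/2 - M₀(x-a)²/2)/EI  [x>a] with R_A=-3/10, M_A=-1/2 = ((-3/10)·8³/6 - (-1/2)·8²/2 - (-2)·(8-5)²/2)/20000 = -3/100000 m
Load 3 — point force P=20 kN at a=10/3 m (b=L-a=20/3):
  y_3 = -Pa²(L-x)²(3bL-(3b+a)(L-x))/(6L³EI)  [x>a] = -20·(10/3)²·(10-8)²·(3·(20/3)·10-(3·(20/3)+(10/3))·(10-8))/(6·10³·20000) = -23/20250 m
Superposition: y = Σ y_i = -118069/64800000 m ≈ -0.001822 m

y(8) = -118069/64800000 m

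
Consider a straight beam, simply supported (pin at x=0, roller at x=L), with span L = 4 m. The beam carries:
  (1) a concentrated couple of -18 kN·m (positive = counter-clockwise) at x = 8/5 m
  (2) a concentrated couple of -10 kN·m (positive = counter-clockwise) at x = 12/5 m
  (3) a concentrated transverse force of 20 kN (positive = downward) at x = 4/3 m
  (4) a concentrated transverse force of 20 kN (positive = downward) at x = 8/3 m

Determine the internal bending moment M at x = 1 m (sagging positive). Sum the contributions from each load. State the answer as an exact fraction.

Load 1 — applied couple M₀=-18 kN·m at a=8/5 m (b=L-a=12/5):
  M_1 = M₀x/L  [x≤a] = (-18)·1/4 = -9/2 kN·m
Load 2 — applied couple M₀=-10 kN·m at a=12/5 m (b=L-a=8/5):
  M_2 = M₀x/L  [x≤a] = (-10)·1/4 = -5/2 kN·m
Load 3 — point force P=20 kN at a=4/3 m (b=L-a=8/3):
  M_3 = Pbx/L  [x≤a] = 20·(8/3)·1/4 = 40/3 kN·m
Load 4 — point force P=20 kN at a=8/3 m (b=L-a=4/3):
  M_4 = Pbx/L  [x≤a] = 20·(4/3)·1/4 = 20/3 kN·m
Superposition: M = Σ M_i = 13 kN·m ≈ 13.000000 kN·m

M(1) = 13 kN·m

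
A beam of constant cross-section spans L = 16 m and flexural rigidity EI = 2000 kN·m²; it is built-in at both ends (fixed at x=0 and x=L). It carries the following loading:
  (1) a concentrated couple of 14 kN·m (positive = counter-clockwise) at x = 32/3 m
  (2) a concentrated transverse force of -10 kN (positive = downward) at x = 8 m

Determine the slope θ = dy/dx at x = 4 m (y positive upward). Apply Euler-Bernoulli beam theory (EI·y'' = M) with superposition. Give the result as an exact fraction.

θ(4) = 23/1500 rad

Load 1 — applied couple M₀=14 kN·m at a=32/3 m (b=L-a=16/3):
  θ_1 = (R_Ax²/2 - M_Ax)/EI  [x≤a] with R_A=7/6, M_A=14/3 = ((7/6)·4²/2 - (14/3)·4)/2000 = -7/1500 rad
Load 2 — point force P=-10 kN at a=8 m (b=L-a=8):
  θ_2 = -Pb²x(2aL-(3a+b)x)/(2L³EI)  [x≤a] = -(-10)·8²·4·(2·8·16-(3·8+8)·4)/(2·16³·2000) = 1/50 rad
Superposition: θ = Σ θ_i = 23/1500 rad ≈ 0.015333 rad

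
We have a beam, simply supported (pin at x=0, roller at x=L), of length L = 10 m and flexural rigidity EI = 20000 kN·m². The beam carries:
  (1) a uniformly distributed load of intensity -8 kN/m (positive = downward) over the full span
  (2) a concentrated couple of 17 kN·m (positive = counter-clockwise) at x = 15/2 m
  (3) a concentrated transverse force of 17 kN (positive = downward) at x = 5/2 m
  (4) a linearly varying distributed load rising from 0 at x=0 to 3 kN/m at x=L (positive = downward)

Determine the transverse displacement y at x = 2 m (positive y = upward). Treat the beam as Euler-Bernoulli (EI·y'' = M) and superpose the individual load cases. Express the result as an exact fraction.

Load 1 — uniform load w=-8 kN/m over full span:
  y_1 = -wx(L³-2Lx²+x³)/(24EI) = -(-8)·2·(10³-2·10·2²+2³)/(24·20000) = 58/1875 m
Load 2 — applied couple M₀=17 kN·m at a=15/2 m (b=L-a=5/2):
  y_2 = (M₀x³/(6L)+C₁x)/EI  [x≤a] with C₁=M₀(3b²-L²)/(6L)=-1105/48 = (17·2³/(6·10)+(-1105/48)·2)/20000 = -1751/800000 m
Load 3 — point force P=17 kN at a=5/2 m (b=L-a=15/2):
  y_3 = -Pbx(L²-b²-x²)/(6LEI)  [x≤a] = -17·(15/2)·2·(10²-(15/2)²-2²)/(6·10·20000) = -2703/320000 m
Load 4 — triangular load w₀=3 kN/m (0→w₀ over full span):
  y_4 = -w₀x(7L⁴-10L²x²+3x⁴)/(360LEI) = -3·2·(7·10⁴-10·10²·2²+3·2⁴)/(360·10·20000) = -86/15625 m
Superposition: y = Σ y_i = 355049/24000000 m ≈ 0.014794 m

y(2) = 355049/24000000 m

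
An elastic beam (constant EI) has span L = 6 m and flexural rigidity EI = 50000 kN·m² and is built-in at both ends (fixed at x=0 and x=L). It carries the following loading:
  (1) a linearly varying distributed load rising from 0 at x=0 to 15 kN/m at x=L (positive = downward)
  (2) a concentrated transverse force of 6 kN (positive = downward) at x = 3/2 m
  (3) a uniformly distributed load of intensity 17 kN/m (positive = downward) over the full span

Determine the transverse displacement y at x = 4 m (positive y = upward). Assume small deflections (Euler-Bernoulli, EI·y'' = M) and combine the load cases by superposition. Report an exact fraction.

Load 1 — triangular load w₀=15 kN/m (0→w₀ over full span):
  y_1 = -w₀x²(L-x)²(x+2L)/(120LEI) = -15·4²·(6-4)²·(4+2·6)/(120·6·50000) = -4/9375 m
Load 2 — point force P=6 kN at a=3/2 m (b=L-a=9/2):
  y_2 = -Pa²(L-x)²(3bL-(3b+a)(L-x))/(6L³EI)  [x>a] = -6·(3/2)²·(6-4)²·(3·(9/2)·6-(3·(9/2)+(3/2))·(6-4))/(6·6³·50000) = -17/400000 m
Load 3 — uniform load w=17 kN/m over full span:
  y_3 = -wx²(L-x)²/(24EI) = -17·4²·(6-4)²/(24·50000) = -17/18750 m
Superposition: y = Σ y_i = -1651/1200000 m ≈ -0.001376 m

y(4) = -1651/1200000 m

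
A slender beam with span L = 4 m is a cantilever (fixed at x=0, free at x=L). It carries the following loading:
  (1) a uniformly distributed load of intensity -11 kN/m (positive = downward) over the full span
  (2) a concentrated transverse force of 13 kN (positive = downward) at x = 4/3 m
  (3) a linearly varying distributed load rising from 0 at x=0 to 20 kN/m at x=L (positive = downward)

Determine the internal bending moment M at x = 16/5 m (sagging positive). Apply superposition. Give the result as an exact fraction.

M(16/5) = -184/75 kN·m

Load 1 — uniform load w=-11 kN/m over full span:
  M_1 = -w(L-x)²/2 = -(-11)·(4-(16/5))²/2 = 88/25 kN·m
Load 2 — point force P=13 kN at a=4/3 m (b=L-a=8/3):
  M_2 = 0  [x>a] = 0 kN·m
Load 3 — triangular load w₀=20 kN/m (0→w₀ over full span):
  M_3 = w₀Lx/2 - w₀L²/3 - w₀x³/(6L) = 20·4·(16/5)/2 - 20·4²/3 - 20·(16/5)³/(6·4) = -448/75 kN·m
Superposition: M = Σ M_i = -184/75 kN·m ≈ -2.453333 kN·m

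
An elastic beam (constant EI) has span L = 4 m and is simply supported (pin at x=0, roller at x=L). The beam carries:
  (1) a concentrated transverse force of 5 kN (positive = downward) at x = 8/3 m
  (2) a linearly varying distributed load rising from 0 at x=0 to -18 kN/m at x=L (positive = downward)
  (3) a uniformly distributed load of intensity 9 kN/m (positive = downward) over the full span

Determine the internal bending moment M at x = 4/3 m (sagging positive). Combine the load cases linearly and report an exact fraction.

Load 1 — point force P=5 kN at a=8/3 m (b=L-a=4/3):
  M_1 = Pbx/L  [x≤a] = 5·(4/3)·(4/3)/4 = 20/9 kN·m
Load 2 — triangular load w₀=-18 kN/m (0→w₀ over full span):
  M_2 = w₀Lx/6 - w₀x³/(6L) = (-18)·4·(4/3)/6 - (-18)·(4/3)³/(6·4) = -128/9 kN·m
Load 3 — uniform load w=9 kN/m over full span:
  M_3 = wx(L-x)/2 = 9·(4/3)·(4-(4/3))/2 = 16 kN·m
Superposition: M = Σ M_i = 4 kN·m ≈ 4.000000 kN·m

M(4/3) = 4 kN·m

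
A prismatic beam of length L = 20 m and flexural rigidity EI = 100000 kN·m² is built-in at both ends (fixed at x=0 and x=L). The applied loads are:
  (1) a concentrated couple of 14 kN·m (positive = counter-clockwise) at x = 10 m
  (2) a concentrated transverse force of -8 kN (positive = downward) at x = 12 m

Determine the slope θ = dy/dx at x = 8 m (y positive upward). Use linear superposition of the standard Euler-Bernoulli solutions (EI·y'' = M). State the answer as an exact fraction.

θ(8) = 1199/3125000 rad

Load 1 — applied couple M₀=14 kN·m at a=10 m (b=L-a=10):
  θ_1 = (R_Ax²/2 - M_Ax)/EI  [x≤a] with R_A=21/20, M_A=7/2 = ((21/20)·8²/2 - (7/2)·8)/100000 = 7/125000 rad
Load 2 — point force P=-8 kN at a=12 m (b=L-a=8):
  θ_2 = -Pb²x(2aL-(3a+b)x)/(2L³EI)  [x≤a] = -(-8)·8²·8·(2·12·20-(3·12+8)·8)/(2·20³·100000) = 128/390625 rad
Superposition: θ = Σ θ_i = 1199/3125000 rad ≈ 0.000384 rad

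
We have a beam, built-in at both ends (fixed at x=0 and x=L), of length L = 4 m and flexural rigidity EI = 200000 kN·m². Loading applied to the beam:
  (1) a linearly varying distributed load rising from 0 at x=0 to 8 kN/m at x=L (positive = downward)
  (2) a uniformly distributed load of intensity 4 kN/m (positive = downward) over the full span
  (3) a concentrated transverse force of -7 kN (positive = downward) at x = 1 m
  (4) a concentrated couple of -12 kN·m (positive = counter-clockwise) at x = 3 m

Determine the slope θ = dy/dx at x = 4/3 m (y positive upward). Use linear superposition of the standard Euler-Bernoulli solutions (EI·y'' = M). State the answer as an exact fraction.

Load 1 — triangular load w₀=8 kN/m (0→w₀ over full span):
  θ_1 = -w₀(2x(L-x)(L-2x)(x+2L)+x²(L-x)²)/(120LEI) = -8·(2·(4/3)·(4-(4/3))·(4-2·(4/3))·((4/3)+2·4)+(4/3)²·(4-(4/3))²)/(120·4·200000) = -32/3796875 rad
Load 2 — uniform load w=4 kN/m over full span:
  θ_2 = -wx(L-x)(L-2x)/(12EI) = -4·(4/3)·(4-(4/3))·(4-2·(4/3))/(12·200000) = -2/253125 rad
Load 3 — point force P=-7 kN at a=1 m (b=L-a=3):
  θ_3 = Pa²(L-x)(2bL-(3b+a)(L-x))/(2L³EI)  [x>a] = (-7)·1²·(4-(4/3))·(2·3·4-(3·3+1)·(4-(4/3)))/(2·4³·200000) = 7/3600000 rad
Load 4 — applied couple M₀=-12 kN·m at a=3 m (b=L-a=1):
  θ_4 = (R_Ax²/2 - M_Ax)/EI  [x≤a] with R_A=-27/8, M_A=-15/4 = ((-27/8)·(4/3)²/2 - (-15/4)·(4/3))/200000 = 1/100000 rad
Superposition: θ = Σ θ_i = -2131/486000000 rad ≈ -0.000004 rad

θ(4/3) = -2131/486000000 rad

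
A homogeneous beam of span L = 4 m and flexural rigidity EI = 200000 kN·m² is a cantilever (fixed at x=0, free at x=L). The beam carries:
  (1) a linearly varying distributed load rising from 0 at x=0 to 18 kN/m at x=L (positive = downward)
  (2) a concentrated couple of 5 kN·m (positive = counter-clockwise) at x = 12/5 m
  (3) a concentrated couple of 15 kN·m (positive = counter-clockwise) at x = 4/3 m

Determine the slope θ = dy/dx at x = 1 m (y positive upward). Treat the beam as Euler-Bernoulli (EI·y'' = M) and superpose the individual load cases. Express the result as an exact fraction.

Load 1 — triangular load w₀=18 kN/m (0→w₀ over full span):
  θ_1 = (w₀Lx²/4-w₀L²x/3-w₀x⁴/(24L))/EI = (18·4·1²/4-18·4²·1/3-18·1⁴/(24·4))/200000 = -1251/3200000 rad
Load 2 — applied couple M₀=5 kN·m at a=12/5 m (b=L-a=8/5):
  θ_2 = M₀x/EI  [x≤a] = 5·1/200000 = 1/40000 rad
Load 3 — applied couple M₀=15 kN·m at a=4/3 m (b=L-a=8/3):
  θ_3 = M₀x/EI  [x≤a] = 15·1/200000 = 3/40000 rad
Superposition: θ = Σ θ_i = -931/3200000 rad ≈ -0.000291 rad

θ(1) = -931/3200000 rad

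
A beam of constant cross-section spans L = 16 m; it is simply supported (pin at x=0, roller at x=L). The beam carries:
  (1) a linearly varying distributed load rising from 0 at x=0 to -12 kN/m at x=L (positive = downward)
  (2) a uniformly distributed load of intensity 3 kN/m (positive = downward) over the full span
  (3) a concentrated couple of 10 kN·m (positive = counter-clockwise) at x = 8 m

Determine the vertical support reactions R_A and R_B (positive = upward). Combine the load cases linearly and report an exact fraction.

Load 1 — triangular load w₀=-12 kN/m (0→w₀ over full span):
  R_A = w₀L/6 = (-12)·16/6 = -32 kN
  R_B = w₀L/3 = (-12)·16/3 = -64 kN
Load 2 — uniform load w=3 kN/m over full span:
  R_A = wL/2 = 3·16/2 = 24 kN
  R_B = wL/2 = 3·16/2 = 24 kN
Load 3 — applied couple M₀=10 kN·m at a=8 m (b=L-a=8):
  R_A = M₀/L = 10/16 = 5/8 kN
  R_B = -M₀/L = -10/16 = -5/8 kN
Superposition: R_A = -59/8 kN, R_B = -325/8 kN

R_A = -59/8 kN, R_B = -325/8 kN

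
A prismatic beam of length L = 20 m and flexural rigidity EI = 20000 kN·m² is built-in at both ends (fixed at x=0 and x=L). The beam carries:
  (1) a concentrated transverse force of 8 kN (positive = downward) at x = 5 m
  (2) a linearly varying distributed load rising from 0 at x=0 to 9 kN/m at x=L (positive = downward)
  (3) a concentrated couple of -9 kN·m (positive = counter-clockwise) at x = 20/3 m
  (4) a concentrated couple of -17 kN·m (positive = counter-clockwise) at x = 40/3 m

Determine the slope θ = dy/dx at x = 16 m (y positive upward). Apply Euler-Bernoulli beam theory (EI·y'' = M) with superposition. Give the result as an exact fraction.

Load 1 — point force P=8 kN at a=5 m (b=L-a=15):
  θ_1 = Pa²(L-x)(2bL-(3b+a)(L-x))/(2L³EI)  [x>a] = 8·5²·(20-16)·(2·15·20-(3·15+5)·(20-16))/(2·20³·20000) = 1/1000 rad
Load 2 — triangular load w₀=9 kN/m (0→w₀ over full span):
  θ_2 = -w₀(2x(L-x)(L-2x)(x+2L)+x²(L-x)²)/(120LEI) = -9·(2·16·(20-16)·(20-2·16)·(16+2·20)+16²·(20-16)²)/(120·20·20000) = 48/3125 rad
Load 3 — applied couple M₀=-9 kN·m at a=20/3 m (b=L-a=40/3):
  θ_3 = (R_Ax²/2 - M_Ax - M₀(x-a))/EI  [x>a] with R_A=-3/5, M_A=0 = ((-3/5)·16²/2 - 0·16 - (-9)·(16-(20/3)))/20000 = 9/25000 rad
Load 4 — applied couple M₀=-17 kN·m at a=40/3 m (b=L-a=20/3):
  θ_4 = (R_Ax²/2 - M_Ax - M₀(x-a))/EI  [x>a] with R_A=-17/15, M_A=-17/3 = ((-17/15)·16²/2 - (-17/3)·16 - (-17)·(16-(40/3)))/20000 = -17/37500 rad
Superposition: θ = Σ θ_i = 61/3750 rad ≈ 0.016267 rad

θ(16) = 61/3750 rad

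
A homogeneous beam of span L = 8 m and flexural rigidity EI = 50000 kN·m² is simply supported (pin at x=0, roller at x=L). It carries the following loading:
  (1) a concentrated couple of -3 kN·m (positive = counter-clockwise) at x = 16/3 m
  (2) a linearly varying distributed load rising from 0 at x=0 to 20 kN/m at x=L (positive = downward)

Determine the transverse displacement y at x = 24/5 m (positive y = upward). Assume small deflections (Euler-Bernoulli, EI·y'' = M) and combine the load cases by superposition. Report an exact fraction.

y(24/5) = -299654/29296875 m

Load 1 — applied couple M₀=-3 kN·m at a=16/3 m (b=L-a=8/3):
  y_1 = (M₀x³/(6L)+C₁x)/EI  [x≤a] with C₁=M₀(3b²-L²)/(6L)=8/3 = ((-3)·(24/5)³/(6·8)+(8/3)·(24/5))/50000 = 46/390625 m
Load 2 — triangular load w₀=20 kN/m (0→w₀ over full span):
  y_2 = -w₀x(7L⁴-10L²x²+3x⁴)/(360LEI) = -20·(24/5)·(7·8⁴-10·8²·(24/5)²+3·(24/5)⁴)/(360·8·50000) = -303104/29296875 m
Superposition: y = Σ y_i = -299654/29296875 m ≈ -0.010228 m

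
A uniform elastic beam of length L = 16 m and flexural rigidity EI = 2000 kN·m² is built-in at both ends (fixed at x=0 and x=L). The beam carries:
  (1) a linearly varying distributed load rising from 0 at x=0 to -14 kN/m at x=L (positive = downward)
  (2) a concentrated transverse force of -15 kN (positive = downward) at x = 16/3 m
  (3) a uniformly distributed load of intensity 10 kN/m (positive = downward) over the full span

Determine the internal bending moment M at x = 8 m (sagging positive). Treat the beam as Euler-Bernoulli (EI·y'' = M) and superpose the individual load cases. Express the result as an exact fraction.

Load 1 — triangular load w₀=-14 kN/m (0→w₀ over full span):
  M_1 = 3w₀Lx/20 - w₀L²/30 - w₀x³/(6L) = 3·(-14)·16·8/20 - (-14)·16²/30 - (-14)·8³/(6·16) = -224/3 kN·m
Load 2 — point force P=-15 kN at a=16/3 m (b=L-a=32/3):
  M_2 = Pa²(a+3b)(L-x)/L³ - Pa²b/L²  [x>a] = (-15)·(16/3)²·((16/3)+3·(32/3))·(16-8)/16³ - (-15)·(16/3)²·(32/3)/16² = -40/3 kN·m
Load 3 — uniform load w=10 kN/m over full span:
  M_3 = wLx/2 - wL²/12 - wx²/2 = 10·16·8/2 - 10·16²/12 - 10·8²/2 = 320/3 kN·m
Superposition: M = Σ M_i = 56/3 kN·m ≈ 18.666667 kN·m

M(8) = 56/3 kN·m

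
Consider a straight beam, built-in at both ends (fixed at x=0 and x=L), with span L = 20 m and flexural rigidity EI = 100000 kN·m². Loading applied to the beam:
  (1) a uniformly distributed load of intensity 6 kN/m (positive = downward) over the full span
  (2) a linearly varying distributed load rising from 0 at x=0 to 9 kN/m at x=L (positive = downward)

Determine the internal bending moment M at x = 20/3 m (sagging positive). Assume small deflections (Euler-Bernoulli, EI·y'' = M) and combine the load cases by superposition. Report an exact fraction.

M(20/3) = 940/9 kN·m

Load 1 — uniform load w=6 kN/m over full span:
  M_1 = wLx/2 - wL²/12 - wx²/2 = 6·20·(20/3)/2 - 6·20²/12 - 6·(20/3)²/2 = 200/3 kN·m
Load 2 — triangular load w₀=9 kN/m (0→w₀ over full span):
  M_2 = 3w₀Lx/20 - w₀L²/30 - w₀x³/(6L) = 3·9·20·(20/3)/20 - 9·20²/30 - 9·(20/3)³/(6·20) = 340/9 kN·m
Superposition: M = Σ M_i = 940/9 kN·m ≈ 104.444444 kN·m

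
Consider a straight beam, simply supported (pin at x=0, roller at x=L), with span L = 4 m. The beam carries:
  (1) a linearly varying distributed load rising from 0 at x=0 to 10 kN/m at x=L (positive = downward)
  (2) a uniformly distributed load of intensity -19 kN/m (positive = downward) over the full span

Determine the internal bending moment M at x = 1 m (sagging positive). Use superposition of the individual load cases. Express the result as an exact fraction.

M(1) = -89/4 kN·m

Load 1 — triangular load w₀=10 kN/m (0→w₀ over full span):
  M_1 = w₀Lx/6 - w₀x³/(6L) = 10·4·1/6 - 10·1³/(6·4) = 25/4 kN·m
Load 2 — uniform load w=-19 kN/m over full span:
  M_2 = wx(L-x)/2 = (-19)·1·(4-1)/2 = -57/2 kN·m
Superposition: M = Σ M_i = -89/4 kN·m ≈ -22.250000 kN·m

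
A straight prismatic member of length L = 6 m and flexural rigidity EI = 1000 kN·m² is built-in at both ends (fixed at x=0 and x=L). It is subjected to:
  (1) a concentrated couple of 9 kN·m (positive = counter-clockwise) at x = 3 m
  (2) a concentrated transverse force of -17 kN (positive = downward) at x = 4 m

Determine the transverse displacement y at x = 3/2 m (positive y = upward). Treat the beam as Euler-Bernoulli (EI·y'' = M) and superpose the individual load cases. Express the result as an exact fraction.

y(3/2) = 913/192000 m

Load 1 — applied couple M₀=9 kN·m at a=3 m (b=L-a=3):
  y_1 = (R_Ax³/6 - M_Ax²/2)/EI  [x≤a] with R_A=9/4, M_A=9/4 = ((9/4)·(3/2)³/6 - (9/4)·(3/2)²/2)/1000 = -81/64000 m
Load 2 — point force P=-17 kN at a=4 m (b=L-a=2):
  y_2 = -Pb²x²(3aL-(3a+b)x)/(6L³EI)  [x≤a] = -(-17)·2²·(3/2)²·(3·4·6-(3·4+2)·(3/2))/(6·6³·1000) = 289/48000 m
Superposition: y = Σ y_i = 913/192000 m ≈ 0.004755 m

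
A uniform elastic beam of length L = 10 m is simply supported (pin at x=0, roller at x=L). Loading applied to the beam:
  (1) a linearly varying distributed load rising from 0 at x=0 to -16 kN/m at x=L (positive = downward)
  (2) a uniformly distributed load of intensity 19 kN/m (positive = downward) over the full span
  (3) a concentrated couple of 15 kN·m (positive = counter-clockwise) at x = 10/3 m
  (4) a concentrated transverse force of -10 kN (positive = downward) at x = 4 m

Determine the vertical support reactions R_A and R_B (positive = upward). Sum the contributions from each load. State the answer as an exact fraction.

R_A = 383/6 kN, R_B = 217/6 kN

Load 1 — triangular load w₀=-16 kN/m (0→w₀ over full span):
  R_A = w₀L/6 = (-16)·10/6 = -80/3 kN
  R_B = w₀L/3 = (-16)·10/3 = -160/3 kN
Load 2 — uniform load w=19 kN/m over full span:
  R_A = wL/2 = 19·10/2 = 95 kN
  R_B = wL/2 = 19·10/2 = 95 kN
Load 3 — applied couple M₀=15 kN·m at a=10/3 m (b=L-a=20/3):
  R_A = M₀/L = 15/10 = 3/2 kN
  R_B = -M₀/L = -15/10 = -3/2 kN
Load 4 — point force P=-10 kN at a=4 m (b=L-a=6):
  R_A = Pb/L = (-10)·6/10 = -6 kN
  R_B = Pa/L = (-10)·4/10 = -4 kN
Superposition: R_A = 383/6 kN, R_B = 217/6 kN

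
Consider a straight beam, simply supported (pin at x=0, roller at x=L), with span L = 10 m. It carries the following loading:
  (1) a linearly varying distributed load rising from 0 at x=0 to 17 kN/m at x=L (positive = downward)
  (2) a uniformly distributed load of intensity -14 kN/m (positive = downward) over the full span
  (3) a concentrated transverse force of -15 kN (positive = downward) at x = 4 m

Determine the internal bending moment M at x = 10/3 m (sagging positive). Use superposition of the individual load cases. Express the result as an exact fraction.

M(10/3) = -8230/81 kN·m

Load 1 — triangular load w₀=17 kN/m (0→w₀ over full span):
  M_1 = w₀Lx/6 - w₀x³/(6L) = 17·10·(10/3)/6 - 17·(10/3)³/(6·10) = 6800/81 kN·m
Load 2 — uniform load w=-14 kN/m over full span:
  M_2 = wx(L-x)/2 = (-14)·(10/3)·(10-(10/3))/2 = -1400/9 kN·m
Load 3 — point force P=-15 kN at a=4 m (b=L-a=6):
  M_3 = Pbx/L  [x≤a] = (-15)·6·(10/3)/10 = -30 kN·m
Superposition: M = Σ M_i = -8230/81 kN·m ≈ -101.604938 kN·m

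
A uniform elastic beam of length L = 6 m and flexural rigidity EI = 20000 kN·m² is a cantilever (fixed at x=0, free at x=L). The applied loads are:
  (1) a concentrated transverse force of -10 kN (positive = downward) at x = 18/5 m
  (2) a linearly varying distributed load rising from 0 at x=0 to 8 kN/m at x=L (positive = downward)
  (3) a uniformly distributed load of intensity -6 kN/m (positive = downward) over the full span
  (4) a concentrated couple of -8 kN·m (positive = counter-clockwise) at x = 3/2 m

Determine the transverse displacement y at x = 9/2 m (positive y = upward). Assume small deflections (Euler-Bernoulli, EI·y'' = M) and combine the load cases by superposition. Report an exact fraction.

y(9/2) = 76041/8000000 m

Load 1 — point force P=-10 kN at a=18/5 m (b=L-a=12/5):
  y_1 = -Pa²(3x-a)/(6EI)  [x>a] = -(-10)·(18/5)²·(3·(9/2)-(18/5))/(6·20000) = 2673/250000 m
Load 2 — triangular load w₀=8 kN/m (0→w₀ over full span):
  y_2 = (w₀Lx³/12-w₀L²x²/6-w₀x⁵/(120L))/EI = (8·6·(9/2)³/12-8·6²·(9/2)²/6-8·(9/2)⁵/(120·6))/20000 = -200961/6400000 m
Load 3 — uniform load w=-6 kN/m over full span:
  y_3 = -wx²(x²-4Lx+6L²)/(24EI) = -(-6)·(9/2)²·((9/2)²-4·6·(9/2)+6·6²)/(24·20000) = 41553/1280000 m
Load 4 — applied couple M₀=-8 kN·m at a=3/2 m (b=L-a=9/2):
  y_4 = M₀a(2x-a)/(2EI)  [x>a] = (-8)·(3/2)·(2·(9/2)-(3/2))/(2·20000) = -9/4000 m
Superposition: y = Σ y_i = 76041/8000000 m ≈ 0.009505 m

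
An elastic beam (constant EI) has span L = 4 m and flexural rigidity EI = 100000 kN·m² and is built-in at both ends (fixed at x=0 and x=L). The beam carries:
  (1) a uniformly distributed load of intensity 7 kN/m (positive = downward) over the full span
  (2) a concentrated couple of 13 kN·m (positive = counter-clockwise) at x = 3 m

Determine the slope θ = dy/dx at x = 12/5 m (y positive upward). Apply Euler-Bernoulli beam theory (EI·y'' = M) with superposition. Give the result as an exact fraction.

Load 1 — uniform load w=7 kN/m over full span:
  θ_1 = -wx(L-x)(L-2x)/(12EI) = -7·(12/5)·(4-(12/5))·(4-2·(12/5))/(12·100000) = 7/390625 rad
Load 2 — applied couple M₀=13 kN·m at a=3 m (b=L-a=1):
  θ_2 = (R_Ax²/2 - M_Ax)/EI  [x≤a] with R_A=117/32, M_A=65/16 = ((117/32)·(12/5)²/2 - (65/16)·(12/5))/100000 = 39/5000000 rad
Superposition: θ = Σ θ_i = 643/25000000 rad ≈ 0.000026 rad

θ(12/5) = 643/25000000 rad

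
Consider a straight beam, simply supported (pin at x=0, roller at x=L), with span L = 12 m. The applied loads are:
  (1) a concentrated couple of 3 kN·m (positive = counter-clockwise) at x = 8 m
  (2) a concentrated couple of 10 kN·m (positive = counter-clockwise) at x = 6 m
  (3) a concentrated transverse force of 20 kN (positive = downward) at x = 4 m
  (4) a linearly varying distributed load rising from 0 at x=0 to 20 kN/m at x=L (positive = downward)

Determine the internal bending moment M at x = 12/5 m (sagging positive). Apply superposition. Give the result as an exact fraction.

Load 1 — applied couple M₀=3 kN·m at a=8 m (b=L-a=4):
  M_1 = M₀x/L  [x≤a] = 3·(12/5)/12 = 3/5 kN·m
Load 2 — applied couple M₀=10 kN·m at a=6 m (b=L-a=6):
  M_2 = M₀x/L  [x≤a] = 10·(12/5)/12 = 2 kN·m
Load 3 — point force P=20 kN at a=4 m (b=L-a=8):
  M_3 = Pbx/L  [x≤a] = 20·8·(12/5)/12 = 32 kN·m
Load 4 — triangular load w₀=20 kN/m (0→w₀ over full span):
  M_4 = w₀Lx/6 - w₀x³/(6L) = 20·12·(12/5)/6 - 20·(12/5)³/(6·12) = 2304/25 kN·m
Superposition: M = Σ M_i = 3169/25 kN·m ≈ 126.760000 kN·m

M(12/5) = 3169/25 kN·m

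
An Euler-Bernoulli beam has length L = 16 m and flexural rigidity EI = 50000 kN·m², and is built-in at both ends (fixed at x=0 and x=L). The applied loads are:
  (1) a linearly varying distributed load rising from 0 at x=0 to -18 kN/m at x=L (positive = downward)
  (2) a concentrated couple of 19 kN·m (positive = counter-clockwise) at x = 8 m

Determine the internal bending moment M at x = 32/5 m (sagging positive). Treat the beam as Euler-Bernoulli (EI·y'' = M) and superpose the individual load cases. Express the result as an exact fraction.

Load 1 — triangular load w₀=-18 kN/m (0→w₀ over full span):
  M_1 = 3w₀Lx/20 - w₀L²/30 - w₀x³/(6L) = 3·(-18)·16·(32/5)/20 - (-18)·16²/30 - (-18)·(32/5)³/(6·16) = -9216/125 kN·m
Load 2 — applied couple M₀=19 kN·m at a=8 m (b=L-a=8):
  M_2 = R_Ax - M_A  [x≤a] with R_A=57/32, M_A=19/4 = (57/32)·(32/5) - (19/4) = 133/20 kN·m
Superposition: M = Σ M_i = -33539/500 kN·m ≈ -67.078000 kN·m

M(32/5) = -33539/500 kN·m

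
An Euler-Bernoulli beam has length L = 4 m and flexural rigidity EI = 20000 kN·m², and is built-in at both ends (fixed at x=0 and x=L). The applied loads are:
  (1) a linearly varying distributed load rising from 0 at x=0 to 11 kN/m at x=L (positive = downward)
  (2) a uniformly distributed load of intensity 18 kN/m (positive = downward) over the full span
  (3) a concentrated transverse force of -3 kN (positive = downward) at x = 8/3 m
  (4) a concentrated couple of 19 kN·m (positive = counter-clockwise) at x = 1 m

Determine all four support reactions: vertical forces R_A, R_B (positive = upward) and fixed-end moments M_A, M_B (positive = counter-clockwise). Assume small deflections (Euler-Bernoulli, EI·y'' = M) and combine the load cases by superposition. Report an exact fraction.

Load 1 — triangular load w₀=11 kN/m (0→w₀ over full span):
  R_A = 3w₀L/20 = 3·11·4/20 = 33/5 kN
  M_A = w₀L²/30 = 11·4²/30 = 88/15 kN·m
  R_B = 7w₀L/20 = 7·11·4/20 = 77/5 kN
  M_B = -w₀L²/20 = -11·4²/20 = -44/5 kN·m
Load 2 — uniform load w=18 kN/m over full span:
  R_A = wL/2 = 18·4/2 = 36 kN
  M_A = wL²/12 = 18·4²/12 = 24 kN·m
  R_B = wL/2 = 18·4/2 = 36 kN
  M_B = -wL²/12 = -18·4²/12 = -24 kN·m
Load 3 — point force P=-3 kN at a=8/3 m (b=L-a=4/3):
  R_A = Pb²(3a+b)/L³ = (-3)·(4/3)²·(3·(8/3)+(4/3))/4³ = -7/9 kN
  M_A = Pab²/L² = (-3)·(8/3)·(4/3)²/4² = -8/9 kN·m
  R_B = Pa²(a+3b)/L³ = (-3)·(8/3)²·((8/3)+3·(4/3))/4³ = -20/9 kN
  M_B = -Pa²b/L² = -(-3)·(8/3)²·(4/3)/4² = 16/9 kN·m
Load 4 — applied couple M₀=19 kN·m at a=1 m (b=L-a=3):
  R_A = 6M₀ab/L³ = 6·19·1·3/4³ = 171/32 kN
  M_A = M₀b(2a-b)/L² = 19·3·(2·1-3)/4² = -57/16 kN·m
  R_B = -6M₀ab/L³ = -6·19·1·3/4³ = -171/32 kN
  M_B = M₀a(2b-a)/L² = 19·1·(2·3-1)/4² = 95/16 kN·m
Superposition: R_A = 67919/1440 kN, M_A = 18299/720 kN·m, R_B = 63121/1440 kN, M_B = -18061/720 kN·m

R_A = 67919/1440 kN, M_A = 18299/720 kN·m, R_B = 63121/1440 kN, M_B = -18061/720 kN·m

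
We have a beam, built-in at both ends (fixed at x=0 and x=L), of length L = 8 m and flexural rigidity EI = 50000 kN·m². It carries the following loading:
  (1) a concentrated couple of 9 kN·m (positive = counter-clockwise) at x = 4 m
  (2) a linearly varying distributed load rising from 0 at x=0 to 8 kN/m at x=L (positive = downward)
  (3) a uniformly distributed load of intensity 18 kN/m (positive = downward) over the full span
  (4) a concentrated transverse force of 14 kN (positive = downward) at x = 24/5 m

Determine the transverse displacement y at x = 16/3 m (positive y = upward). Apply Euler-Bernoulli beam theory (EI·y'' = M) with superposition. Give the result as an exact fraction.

y(16/3) = -2433817/569531250 m

Load 1 — applied couple M₀=9 kN·m at a=4 m (b=L-a=4):
  y_1 = (R_Ax³/6 - M_Ax²/2 - M₀(x-a)²/2)/EI  [x>a] with R_A=27/16, M_A=9/4 = ((27/16)·(16/3)³/6 - (9/4)·(16/3)²/2 - 9·((16/3)-4)²/2)/50000 = 1/18750 m
Load 2 — triangular load w₀=8 kN/m (0→w₀ over full span):
  y_2 = -w₀x²(L-x)²(x+2L)/(120LEI) = -8·(16/3)²·(8-(16/3))²·((16/3)+2·8)/(120·8·50000) = -8192/11390625 m
Load 3 — uniform load w=18 kN/m over full span:
  y_3 = -wx²(L-x)²/(24EI) = -18·(16/3)²·(8-(16/3))²/(24·50000) = -256/84375 m
Load 4 — point force P=14 kN at a=24/5 m (b=L-a=16/5):
  y_4 = -Pa²(L-x)²(3bL-(3b+a)(L-x))/(6L³EI)  [x>a] = -14·(24/5)²·(8-(16/3))²·(3·(16/5)·8-(3·(16/5)+(24/5))·(8-(16/3)))/(6·8³·50000) = -224/390625 m
Superposition: y = Σ y_i = -2433817/569531250 m ≈ -0.004273 m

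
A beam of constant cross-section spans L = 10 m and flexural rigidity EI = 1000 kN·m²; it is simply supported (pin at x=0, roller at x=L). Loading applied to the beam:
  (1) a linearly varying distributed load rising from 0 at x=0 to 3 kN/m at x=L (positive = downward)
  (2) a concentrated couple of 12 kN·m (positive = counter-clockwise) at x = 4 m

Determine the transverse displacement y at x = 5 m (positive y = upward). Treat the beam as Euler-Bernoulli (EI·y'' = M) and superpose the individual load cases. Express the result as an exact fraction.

Load 1 — triangular load w₀=3 kN/m (0→w₀ over full span):
  y_1 = -w₀x(7L⁴-10L²x²+3x⁴)/(360LEI) = -3·5·(7·10⁴-10·10²·5²+3·5⁴)/(360·10·1000) = -25/128 m
Load 2 — applied couple M₀=12 kN·m at a=4 m (b=L-a=6):
  y_2 = (M₀x³/(6L)-M₀(x-a)²/2+C₁x)/EI  [x>a] with C₁=M₀(3b²-L²)/(6L)=8/5 = (12·5³/(6·10)-12·(5-4)²/2+(8/5)·5)/1000 = 27/1000 m
Superposition: y = Σ y_i = -2693/16000 m ≈ -0.168313 m

y(5) = -2693/16000 m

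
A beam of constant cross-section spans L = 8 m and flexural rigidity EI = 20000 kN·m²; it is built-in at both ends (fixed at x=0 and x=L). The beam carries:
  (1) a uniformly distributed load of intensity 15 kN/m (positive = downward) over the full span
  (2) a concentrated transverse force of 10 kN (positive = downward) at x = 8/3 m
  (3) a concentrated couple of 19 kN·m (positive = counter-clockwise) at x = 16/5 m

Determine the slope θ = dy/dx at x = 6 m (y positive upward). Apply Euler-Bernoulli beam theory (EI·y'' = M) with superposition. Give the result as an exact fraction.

θ(6) = 4601/1500000 rad

Load 1 — uniform load w=15 kN/m over full span:
  θ_1 = -wx(L-x)(L-2x)/(12EI) = -15·6·(8-6)·(8-2·6)/(12·20000) = 3/1000 rad
Load 2 — point force P=10 kN at a=8/3 m (b=L-a=16/3):
  θ_2 = Pa²(L-x)(2bL-(3b+a)(L-x))/(2L³EI)  [x>a] = 10·(8/3)²·(8-6)·(2·(16/3)·8-(3·(16/3)+(8/3))·(8-6))/(2·8³·20000) = 1/3000 rad
Load 3 — applied couple M₀=19 kN·m at a=16/5 m (b=L-a=24/5):
  θ_3 = (R_Ax²/2 - M_Ax - M₀(x-a))/EI  [x>a] with R_A=171/50, M_A=57/25 = ((171/50)·6²/2 - (57/25)·6 - 19·(6-(16/5)))/20000 = -133/500000 rad
Superposition: θ = Σ θ_i = 4601/1500000 rad ≈ 0.003067 rad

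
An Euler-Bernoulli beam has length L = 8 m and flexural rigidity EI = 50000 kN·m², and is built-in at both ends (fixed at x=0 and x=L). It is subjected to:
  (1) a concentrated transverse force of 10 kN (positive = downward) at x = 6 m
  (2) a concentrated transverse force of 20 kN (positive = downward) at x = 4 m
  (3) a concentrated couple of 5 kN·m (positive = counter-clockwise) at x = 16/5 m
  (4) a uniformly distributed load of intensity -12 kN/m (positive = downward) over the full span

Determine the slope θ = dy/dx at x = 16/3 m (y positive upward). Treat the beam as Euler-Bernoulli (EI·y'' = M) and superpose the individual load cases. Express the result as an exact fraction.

Load 1 — point force P=10 kN at a=6 m (b=L-a=2):
  θ_1 = -Pb²x(2aL-(3a+b)x)/(2L³EI)  [x≤a] = -10·2²·(16/3)·(2·6·8-(3·6+2)·(16/3))/(2·8³·50000) = 1/22500 rad
Load 2 — point force P=20 kN at a=4 m (b=L-a=4):
  θ_2 = Pa²(L-x)(2bL-(3b+a)(L-x))/(2L³EI)  [x>a] = 20·4²·(8-(16/3))·(2·4·8-(3·4+4)·(8-(16/3)))/(2·8³·50000) = 2/5625 rad
Load 3 — applied couple M₀=5 kN·m at a=16/5 m (b=L-a=24/5):
  θ_3 = (R_Ax²/2 - M_Ax - M₀(x-a))/EI  [x>a] with R_A=9/10, M_A=3/5 = ((9/10)·(16/3)²/2 - (3/5)·(16/3) - 5·((16/3)-(16/5)))/50000 = -1/46875 rad
Load 4 — uniform load w=-12 kN/m over full span:
  θ_4 = -wx(L-x)(L-2x)/(12EI) = -(-12)·(16/3)·(8-(16/3))·(8-2·(16/3))/(12·50000) = -64/84375 rad
Superposition: θ = Σ θ_i = -641/1687500 rad ≈ -0.000380 rad

θ(16/3) = -641/1687500 rad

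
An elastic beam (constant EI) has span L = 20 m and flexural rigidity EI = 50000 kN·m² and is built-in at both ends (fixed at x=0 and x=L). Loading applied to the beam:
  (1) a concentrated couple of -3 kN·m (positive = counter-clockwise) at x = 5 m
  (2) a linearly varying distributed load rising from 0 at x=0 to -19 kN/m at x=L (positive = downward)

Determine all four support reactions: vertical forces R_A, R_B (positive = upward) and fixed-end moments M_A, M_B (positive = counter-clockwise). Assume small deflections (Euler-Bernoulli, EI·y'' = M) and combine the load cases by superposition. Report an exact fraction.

R_A = -9147/160 kN, M_A = -12133/48 kN·m, R_B = -21253/160 kN, M_B = 6065/16 kN·m

Load 1 — applied couple M₀=-3 kN·m at a=5 m (b=L-a=15):
  R_A = 6M₀ab/L³ = 6·(-3)·5·15/20³ = -27/160 kN
  M_A = M₀b(2a-b)/L² = (-3)·15·(2·5-15)/20² = 9/16 kN·m
  R_B = -6M₀ab/L³ = -6·(-3)·5·15/20³ = 27/160 kN
  M_B = M₀a(2b-a)/L² = (-3)·5·(2·15-5)/20² = -15/16 kN·m
Load 2 — triangular load w₀=-19 kN/m (0→w₀ over full span):
  R_A = 3w₀L/20 = 3·(-19)·20/20 = -57 kN
  M_A = w₀L²/30 = (-19)·20²/30 = -760/3 kN·m
  R_B = 7w₀L/20 = 7·(-19)·20/20 = -133 kN
  M_B = -w₀L²/20 = -(-19)·20²/20 = 380 kN·m
Superposition: R_A = -9147/160 kN, M_A = -12133/48 kN·m, R_B = -21253/160 kN, M_B = 6065/16 kN·m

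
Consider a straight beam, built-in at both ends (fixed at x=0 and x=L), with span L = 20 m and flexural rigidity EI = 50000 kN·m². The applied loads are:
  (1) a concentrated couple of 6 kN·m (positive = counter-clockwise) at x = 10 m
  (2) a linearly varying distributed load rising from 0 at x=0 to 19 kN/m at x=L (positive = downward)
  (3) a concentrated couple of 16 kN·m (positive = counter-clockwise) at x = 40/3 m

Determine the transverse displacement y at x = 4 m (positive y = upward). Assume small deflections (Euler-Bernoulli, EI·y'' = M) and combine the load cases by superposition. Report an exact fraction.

Load 1 — applied couple M₀=6 kN·m at a=10 m (b=L-a=10):
  y_1 = (R_Ax³/6 - M_Ax²/2)/EI  [x≤a] with R_A=9/20, M_A=3/2 = ((9/20)·4³/6 - (3/2)·4²/2)/50000 = -9/62500 m
Load 2 — triangular load w₀=19 kN/m (0→w₀ over full span):
  y_2 = -w₀x²(L-x)²(x+2L)/(120LEI) = -19·4²·(20-4)²·(4+2·20)/(120·20·50000) = -6688/234375 m
Load 3 — applied couple M₀=16 kN·m at a=40/3 m (b=L-a=20/3):
  y_3 = (R_Ax³/6 - M_Ax²/2)/EI  [x≤a] with R_A=16/15, M_A=16/3 = ((16/15)·4³/6 - (16/3)·4²/2)/50000 = -88/140625 m
Superposition: y = Σ y_i = -82421/2812500 m ≈ -0.029305 m

y(4) = -82421/2812500 m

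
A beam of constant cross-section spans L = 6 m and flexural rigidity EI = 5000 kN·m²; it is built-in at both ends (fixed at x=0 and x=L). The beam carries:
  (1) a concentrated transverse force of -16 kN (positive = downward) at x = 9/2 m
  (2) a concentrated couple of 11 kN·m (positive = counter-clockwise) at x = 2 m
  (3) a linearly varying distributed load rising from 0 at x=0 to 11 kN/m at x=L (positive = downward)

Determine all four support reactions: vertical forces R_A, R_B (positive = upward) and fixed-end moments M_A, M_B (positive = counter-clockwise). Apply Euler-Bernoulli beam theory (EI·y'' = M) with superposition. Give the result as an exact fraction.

R_A = 443/45 kN, M_A = 87/10 kN·m, R_B = 322/45 kN, M_B = -79/30 kN·m

Load 1 — point force P=-16 kN at a=9/2 m (b=L-a=3/2):
  R_A = Pb²(3a+b)/L³ = (-16)·(3/2)²·(3·(9/2)+(3/2))/6³ = -5/2 kN
  M_A = Pab²/L² = (-16)·(9/2)·(3/2)²/6² = -9/2 kN·m
  R_B = Pa²(a+3b)/L³ = (-16)·(9/2)²·((9/2)+3·(3/2))/6³ = -27/2 kN
  M_B = -Pa²b/L² = -(-16)·(9/2)²·(3/2)/6² = 27/2 kN·m
Load 2 — applied couple M₀=11 kN·m at a=2 m (b=L-a=4):
  R_A = 6M₀ab/L³ = 6·11·2·4/6³ = 22/9 kN
  M_A = M₀b(2a-b)/L² = 11·4·(2·2-4)/6² = 0 kN·m
  R_B = -6M₀ab/L³ = -6·11·2·4/6³ = -22/9 kN
  M_B = M₀a(2b-a)/L² = 11·2·(2·4-2)/6² = 11/3 kN·m
Load 3 — triangular load w₀=11 kN/m (0→w₀ over full span):
  R_A = 3w₀L/20 = 3·11·6/20 = 99/10 kN
  M_A = w₀L²/30 = 11·6²/30 = 66/5 kN·m
  R_B = 7w₀L/20 = 7·11·6/20 = 231/10 kN
  M_B = -w₀L²/20 = -11·6²/20 = -99/5 kN·m
Superposition: R_A = 443/45 kN, M_A = 87/10 kN·m, R_B = 322/45 kN, M_B = -79/30 kN·m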